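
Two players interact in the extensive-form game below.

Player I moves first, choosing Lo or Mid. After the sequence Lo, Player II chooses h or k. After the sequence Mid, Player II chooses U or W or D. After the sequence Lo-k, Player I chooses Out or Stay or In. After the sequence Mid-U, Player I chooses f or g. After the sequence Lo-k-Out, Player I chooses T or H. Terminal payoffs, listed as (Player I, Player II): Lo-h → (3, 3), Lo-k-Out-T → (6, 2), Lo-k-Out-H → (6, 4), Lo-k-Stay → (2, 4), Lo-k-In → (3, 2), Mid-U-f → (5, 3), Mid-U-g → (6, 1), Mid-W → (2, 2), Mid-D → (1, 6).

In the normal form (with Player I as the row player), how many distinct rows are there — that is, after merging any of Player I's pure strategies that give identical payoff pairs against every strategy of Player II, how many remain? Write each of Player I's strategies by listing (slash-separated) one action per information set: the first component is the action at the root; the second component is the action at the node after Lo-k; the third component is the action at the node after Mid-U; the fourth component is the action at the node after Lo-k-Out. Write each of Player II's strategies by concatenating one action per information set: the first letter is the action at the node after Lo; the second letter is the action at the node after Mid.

Player I has 24 pure strategies: Lo/Out/f/T, Lo/Out/f/H, Lo/Out/g/T, Lo/Out/g/H, Lo/Stay/f/T, Lo/Stay/f/H, Lo/Stay/g/T, Lo/Stay/g/H, Lo/In/f/T, Lo/In/f/H, Lo/In/g/T, Lo/In/g/H, Mid/Out/f/T, Mid/Out/f/H, Mid/Out/g/T, Mid/Out/g/H, Mid/Stay/f/T, Mid/Stay/f/H, Mid/Stay/g/T, Mid/Stay/g/H, Mid/In/f/T, Mid/In/f/H, Mid/In/g/T, Mid/In/g/H. Columns: hU, hW, hD, kU, kW, kD.
{Lo/Out/f/T, Lo/Out/g/T} → row (3,3) (3,3) (3,3) (6,2) (6,2) (6,2)
{Lo/Out/f/H, Lo/Out/g/H} → row (3,3) (3,3) (3,3) (6,4) (6,4) (6,4)
{Lo/Stay/f/T, Lo/Stay/f/H, Lo/Stay/g/T, Lo/Stay/g/H} → row (3,3) (3,3) (3,3) (2,4) (2,4) (2,4)
{Lo/In/f/T, Lo/In/f/H, Lo/In/g/T, Lo/In/g/H} → row (3,3) (3,3) (3,3) (3,2) (3,2) (3,2)
{Mid/Out/f/T, Mid/Out/f/H, Mid/Stay/f/T, Mid/Stay/f/H, Mid/In/f/T, Mid/In/f/H} → row (5,3) (2,2) (1,6) (5,3) (2,2) (1,6)
{Mid/Out/g/T, Mid/Out/g/H, Mid/Stay/g/T, Mid/Stay/g/H, Mid/In/g/T, Mid/In/g/H} → row (6,1) (2,2) (1,6) (6,1) (2,2) (1,6)
That's 6 distinct rows out of 24 strategies.

6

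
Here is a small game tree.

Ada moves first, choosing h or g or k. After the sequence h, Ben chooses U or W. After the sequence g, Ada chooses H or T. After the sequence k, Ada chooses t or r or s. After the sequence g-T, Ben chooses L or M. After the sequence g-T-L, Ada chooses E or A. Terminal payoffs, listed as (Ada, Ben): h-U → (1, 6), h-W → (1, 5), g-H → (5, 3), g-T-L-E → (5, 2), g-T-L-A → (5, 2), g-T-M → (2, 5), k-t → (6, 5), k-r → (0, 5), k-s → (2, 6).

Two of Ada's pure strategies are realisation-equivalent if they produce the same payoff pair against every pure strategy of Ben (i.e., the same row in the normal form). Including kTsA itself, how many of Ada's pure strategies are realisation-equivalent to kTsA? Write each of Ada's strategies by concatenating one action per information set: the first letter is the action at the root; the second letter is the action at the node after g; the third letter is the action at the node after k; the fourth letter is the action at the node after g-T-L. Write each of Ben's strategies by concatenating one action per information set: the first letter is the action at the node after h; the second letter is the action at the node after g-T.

4

Row for kTsA (columns UL, UM, WL, WM): (2,6) (2,6) (2,6) (2,6).
Under kTsA, Ada's choice at the node after g and at the node after g-T-L can never be reached regardless of what Ben does, so varying those choices leaves every outcome unchanged.
Holding the reachable choices fixed and varying the unreachable ones freely already gives 2 × 2 = 4 equivalent strategies.
No other strategy reproduces this row, so those 4 are the full class: kHsE, kHsA, kTsE, kTsA.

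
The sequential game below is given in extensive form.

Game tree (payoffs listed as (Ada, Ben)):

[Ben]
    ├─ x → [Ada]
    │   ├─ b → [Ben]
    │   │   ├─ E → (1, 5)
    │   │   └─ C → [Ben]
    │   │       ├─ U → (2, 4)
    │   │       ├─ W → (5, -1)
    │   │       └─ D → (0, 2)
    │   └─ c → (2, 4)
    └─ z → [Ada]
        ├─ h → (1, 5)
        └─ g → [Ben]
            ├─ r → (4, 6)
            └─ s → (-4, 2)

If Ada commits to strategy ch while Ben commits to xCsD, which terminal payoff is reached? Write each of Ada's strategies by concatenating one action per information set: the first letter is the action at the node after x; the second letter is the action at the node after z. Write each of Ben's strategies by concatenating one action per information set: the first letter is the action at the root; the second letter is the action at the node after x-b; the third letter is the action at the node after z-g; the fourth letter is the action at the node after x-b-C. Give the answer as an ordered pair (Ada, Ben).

(2, 4)

Trace the play path from the root:
  Ben plays x
  Ada plays c at [x]
→ terminal payoff (2, 4).
(Ada's choice at the node after z is never reached on this path, so it doesn't affect the outcome.)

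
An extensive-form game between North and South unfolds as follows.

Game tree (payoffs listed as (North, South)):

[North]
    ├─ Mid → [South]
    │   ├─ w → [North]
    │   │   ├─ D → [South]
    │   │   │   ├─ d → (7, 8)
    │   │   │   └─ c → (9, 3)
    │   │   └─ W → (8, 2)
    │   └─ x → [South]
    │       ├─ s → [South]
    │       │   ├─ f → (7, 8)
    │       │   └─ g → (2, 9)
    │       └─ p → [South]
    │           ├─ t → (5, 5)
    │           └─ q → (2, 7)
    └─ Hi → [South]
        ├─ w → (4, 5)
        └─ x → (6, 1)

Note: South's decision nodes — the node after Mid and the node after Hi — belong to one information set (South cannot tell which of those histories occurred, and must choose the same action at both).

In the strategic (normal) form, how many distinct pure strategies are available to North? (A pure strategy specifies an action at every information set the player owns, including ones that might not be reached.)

4

North owns the root with actions {Mid, Hi} — two choices.
North owns the node after Mid-w with actions {D, W} — two choices.
A pure strategy fixes one action at each information set independently, so the count is the product 2 × 2 = 4.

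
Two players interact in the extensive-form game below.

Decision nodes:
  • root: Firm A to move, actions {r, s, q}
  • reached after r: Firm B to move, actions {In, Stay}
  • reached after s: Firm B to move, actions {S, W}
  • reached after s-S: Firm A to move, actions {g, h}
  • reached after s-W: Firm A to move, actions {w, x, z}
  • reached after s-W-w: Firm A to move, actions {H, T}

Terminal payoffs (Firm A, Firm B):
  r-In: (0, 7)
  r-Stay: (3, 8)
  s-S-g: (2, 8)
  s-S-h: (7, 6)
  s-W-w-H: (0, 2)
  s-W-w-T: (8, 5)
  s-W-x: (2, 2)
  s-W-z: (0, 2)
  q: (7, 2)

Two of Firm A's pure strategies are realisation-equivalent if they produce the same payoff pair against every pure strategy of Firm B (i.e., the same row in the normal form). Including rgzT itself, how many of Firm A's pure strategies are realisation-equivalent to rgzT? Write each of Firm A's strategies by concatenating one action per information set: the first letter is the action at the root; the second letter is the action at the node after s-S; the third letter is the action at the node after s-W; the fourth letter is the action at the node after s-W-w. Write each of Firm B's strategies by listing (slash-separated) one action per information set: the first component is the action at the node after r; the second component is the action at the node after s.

12

Row for rgzT (columns In/S, In/W, Stay/S, Stay/W): (0,7) (0,7) (3,8) (3,8).
Under rgzT, Firm A's choice at the node after s-S and at the node after s-W and at the node after s-W-w can never be reached regardless of what Firm B does, so varying those choices leaves every outcome unchanged.
Holding the reachable choices fixed and varying the unreachable ones freely already gives 2 × 3 × 2 = 12 equivalent strategies.
No other strategy reproduces this row, so those 12 are the full class: rgwH, rgwT, rgxH, rgxT, rgzH, rgzT, rhwH, rhwT, rhxH, rhxT, rhzH, rhzT.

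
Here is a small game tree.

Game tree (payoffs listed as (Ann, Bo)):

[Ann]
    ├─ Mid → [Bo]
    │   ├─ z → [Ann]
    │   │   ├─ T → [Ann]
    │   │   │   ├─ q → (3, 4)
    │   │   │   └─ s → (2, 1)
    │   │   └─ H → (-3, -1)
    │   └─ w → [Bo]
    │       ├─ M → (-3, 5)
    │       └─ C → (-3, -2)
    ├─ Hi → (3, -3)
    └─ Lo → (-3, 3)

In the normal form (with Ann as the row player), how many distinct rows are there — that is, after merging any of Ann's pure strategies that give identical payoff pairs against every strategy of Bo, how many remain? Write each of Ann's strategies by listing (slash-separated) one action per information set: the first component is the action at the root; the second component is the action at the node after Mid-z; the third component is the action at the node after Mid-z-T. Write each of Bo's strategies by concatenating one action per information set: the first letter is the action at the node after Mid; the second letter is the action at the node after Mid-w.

5

Ann has 12 pure strategies: Mid/T/q, Mid/T/s, Mid/H/q, Mid/H/s, Hi/T/q, Hi/T/s, Hi/H/q, Hi/H/s, Lo/T/q, Lo/T/s, Lo/H/q, Lo/H/s. Columns: zM, zC, wM, wC.
{Mid/T/q} → row (3,4) (3,4) (-3,5) (-3,-2)
{Mid/T/s} → row (2,1) (2,1) (-3,5) (-3,-2)
{Mid/H/q, Mid/H/s} → row (-3,-1) (-3,-1) (-3,5) (-3,-2)
{Hi/T/q, Hi/T/s, Hi/H/q, Hi/H/s} → row (3,-3) (3,-3) (3,-3) (3,-3)
{Lo/T/q, Lo/T/s, Lo/H/q, Lo/H/s} → row (-3,3) (-3,3) (-3,3) (-3,3)
That's 5 distinct rows out of 12 strategies.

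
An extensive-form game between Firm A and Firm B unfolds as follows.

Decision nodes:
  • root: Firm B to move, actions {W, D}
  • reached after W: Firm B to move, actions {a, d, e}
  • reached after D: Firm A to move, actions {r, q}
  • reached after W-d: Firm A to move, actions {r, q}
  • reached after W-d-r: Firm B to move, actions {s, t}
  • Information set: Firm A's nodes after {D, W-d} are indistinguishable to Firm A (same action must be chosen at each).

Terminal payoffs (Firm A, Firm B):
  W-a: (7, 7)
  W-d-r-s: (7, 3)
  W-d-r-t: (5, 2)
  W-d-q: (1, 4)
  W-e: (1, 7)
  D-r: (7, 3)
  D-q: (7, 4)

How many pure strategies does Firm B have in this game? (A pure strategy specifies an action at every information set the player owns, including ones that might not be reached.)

12

Firm B owns the root with actions {W, D} — two choices.
Firm B owns the node after W with actions {a, d, e} — three choices.
Firm B owns the node after W-d-r with actions {s, t} — two choices.
A pure strategy fixes one action at each information set independently, so the count is the product 2 × 3 × 2 = 12.
(For reference, Firm A has 2 pure strategies, giving a 12×2 normal-form matrix.)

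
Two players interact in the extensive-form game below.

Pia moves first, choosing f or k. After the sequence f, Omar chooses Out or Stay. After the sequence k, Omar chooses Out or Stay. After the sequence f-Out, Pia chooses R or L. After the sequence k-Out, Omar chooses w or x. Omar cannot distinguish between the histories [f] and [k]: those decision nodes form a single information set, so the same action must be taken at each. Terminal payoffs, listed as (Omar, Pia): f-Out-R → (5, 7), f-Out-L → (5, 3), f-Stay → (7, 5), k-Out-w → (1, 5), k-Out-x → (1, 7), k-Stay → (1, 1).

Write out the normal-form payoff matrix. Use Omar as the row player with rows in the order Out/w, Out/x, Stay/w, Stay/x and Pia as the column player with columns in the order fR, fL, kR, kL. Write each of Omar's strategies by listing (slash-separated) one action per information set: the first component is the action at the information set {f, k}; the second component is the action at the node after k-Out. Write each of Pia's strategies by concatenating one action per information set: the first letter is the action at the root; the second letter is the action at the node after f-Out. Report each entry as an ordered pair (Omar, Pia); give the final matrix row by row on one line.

Out/w: (5,7) (5,3) (1,5) (1,5) | Out/x: (5,7) (5,3) (1,7) (1,7) | Stay/w: (7,5) (7,5) (1,1) (1,1) | Stay/x: (7,5) (7,5) (1,1) (1,1)

             fR       fL       kR       kL
 Out/w    (5,7)    (5,3)    (1,5)    (1,5)
 Out/x    (5,7)    (5,3)    (1,7)    (1,7)
Stay/w    (7,5)    (7,5)    (1,1)    (1,1)
Stay/x    (7,5)    (7,5)    (1,1)    (1,1)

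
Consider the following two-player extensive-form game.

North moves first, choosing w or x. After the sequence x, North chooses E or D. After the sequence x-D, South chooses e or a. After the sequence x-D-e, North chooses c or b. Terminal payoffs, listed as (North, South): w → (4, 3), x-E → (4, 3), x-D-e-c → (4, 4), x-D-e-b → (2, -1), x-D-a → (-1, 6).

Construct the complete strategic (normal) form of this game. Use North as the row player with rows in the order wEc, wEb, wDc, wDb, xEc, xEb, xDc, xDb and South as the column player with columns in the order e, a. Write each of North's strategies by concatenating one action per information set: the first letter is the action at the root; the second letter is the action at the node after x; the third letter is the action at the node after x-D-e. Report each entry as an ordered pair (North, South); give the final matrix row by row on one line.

wEc: (4,3) (4,3) | wEb: (4,3) (4,3) | wDc: (4,3) (4,3) | wDb: (4,3) (4,3) | xEc: (4,3) (4,3) | xEb: (4,3) (4,3) | xDc: (4,4) (-1,6) | xDb: (2,-1) (-1,6)

            e        a
 wEc    (4,3)    (4,3)
 wEb    (4,3)    (4,3)
 wDc    (4,3)    (4,3)
 wDb    (4,3)    (4,3)
 xEc    (4,3)    (4,3)
 xEb    (4,3)    (4,3)
 xDc    (4,4)   (-1,6)
 xDb   (2,-1)   (-1,6)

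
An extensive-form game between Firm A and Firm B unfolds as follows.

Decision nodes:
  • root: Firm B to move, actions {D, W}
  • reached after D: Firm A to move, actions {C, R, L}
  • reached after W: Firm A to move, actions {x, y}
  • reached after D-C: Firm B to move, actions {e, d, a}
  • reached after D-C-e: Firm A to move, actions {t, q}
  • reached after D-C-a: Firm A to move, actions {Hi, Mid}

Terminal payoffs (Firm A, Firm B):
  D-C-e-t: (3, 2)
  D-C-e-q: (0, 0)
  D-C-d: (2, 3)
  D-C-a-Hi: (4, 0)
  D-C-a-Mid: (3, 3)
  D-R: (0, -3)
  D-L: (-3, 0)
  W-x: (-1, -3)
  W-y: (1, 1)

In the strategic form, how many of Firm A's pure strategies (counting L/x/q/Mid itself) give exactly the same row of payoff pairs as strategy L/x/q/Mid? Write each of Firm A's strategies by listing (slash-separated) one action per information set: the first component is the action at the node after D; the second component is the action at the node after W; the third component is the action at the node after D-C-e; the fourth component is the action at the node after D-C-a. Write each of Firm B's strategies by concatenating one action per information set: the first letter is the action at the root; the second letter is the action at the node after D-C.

Row for L/x/q/Mid (columns De, Dd, Da, We, Wd, Wa): (-3,0) (-3,0) (-3,0) (-1,-3) (-1,-3) (-1,-3).
Under L/x/q/Mid, Firm A's choice at the node after D-C-e and at the node after D-C-a can never be reached regardless of what Firm B does, so varying those choices leaves every outcome unchanged.
Holding the reachable choices fixed and varying the unreachable ones freely already gives 2 × 2 = 4 equivalent strategies.
No other strategy reproduces this row, so those 4 are the full class: L/x/t/Hi, L/x/t/Mid, L/x/q/Hi, L/x/q/Mid.

4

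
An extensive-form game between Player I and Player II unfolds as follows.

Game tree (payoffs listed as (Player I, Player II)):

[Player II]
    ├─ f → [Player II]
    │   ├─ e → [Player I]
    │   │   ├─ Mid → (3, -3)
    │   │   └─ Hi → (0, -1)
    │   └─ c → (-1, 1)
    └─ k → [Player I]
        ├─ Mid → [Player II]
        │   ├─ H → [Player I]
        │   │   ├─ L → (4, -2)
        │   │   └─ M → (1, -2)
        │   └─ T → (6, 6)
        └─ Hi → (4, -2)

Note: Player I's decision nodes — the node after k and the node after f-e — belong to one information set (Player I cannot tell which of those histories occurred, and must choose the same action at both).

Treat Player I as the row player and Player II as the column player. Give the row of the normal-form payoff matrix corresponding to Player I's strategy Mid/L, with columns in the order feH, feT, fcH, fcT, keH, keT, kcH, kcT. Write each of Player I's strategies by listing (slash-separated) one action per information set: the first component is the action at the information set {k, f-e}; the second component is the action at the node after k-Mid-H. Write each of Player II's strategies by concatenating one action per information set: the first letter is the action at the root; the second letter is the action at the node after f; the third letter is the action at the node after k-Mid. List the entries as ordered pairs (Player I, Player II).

vs feH: Player II plays f → Player II plays e at [f] → Player I plays Mid at [f-e] → (3, -3)
vs feT: Player II plays f → Player II plays e at [f] → Player I plays Mid at [f-e] → (3, -3)
vs fcH: Player II plays f → Player II plays c at [f] → (-1, 1)
vs fcT: Player II plays f → Player II plays c at [f] → (-1, 1)
vs keH: Player II plays k → Player I plays Mid at [k] → Player II plays H at [k-Mid] → Player I plays L at [k-Mid-H] → (4, -2)
vs keT: Player II plays k → Player I plays Mid at [k] → Player II plays T at [k-Mid] → (6, 6)
vs kcH: Player II plays k → Player I plays Mid at [k] → Player II plays H at [k-Mid] → Player I plays L at [k-Mid-H] → (4, -2)
vs kcT: Player II plays k → Player I plays Mid at [k] → Player II plays T at [k-Mid] → (6, 6)

(3,-3) (3,-3) (-1,1) (-1,1) (4,-2) (6,6) (4,-2) (6,6)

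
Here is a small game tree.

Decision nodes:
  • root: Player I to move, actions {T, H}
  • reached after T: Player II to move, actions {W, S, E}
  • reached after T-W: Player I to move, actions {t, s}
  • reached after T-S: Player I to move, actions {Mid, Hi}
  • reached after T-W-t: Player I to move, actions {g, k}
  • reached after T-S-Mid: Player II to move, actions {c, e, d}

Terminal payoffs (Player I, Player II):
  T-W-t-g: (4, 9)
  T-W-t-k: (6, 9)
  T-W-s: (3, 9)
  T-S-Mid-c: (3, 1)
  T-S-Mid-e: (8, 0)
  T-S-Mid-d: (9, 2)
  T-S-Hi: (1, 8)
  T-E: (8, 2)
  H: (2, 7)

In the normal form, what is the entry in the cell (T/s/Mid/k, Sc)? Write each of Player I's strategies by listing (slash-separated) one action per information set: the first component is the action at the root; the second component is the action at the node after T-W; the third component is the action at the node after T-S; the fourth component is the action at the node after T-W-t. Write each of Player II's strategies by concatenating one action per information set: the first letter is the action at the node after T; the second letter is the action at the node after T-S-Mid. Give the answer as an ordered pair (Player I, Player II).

(3, 1)

Trace the play path from the root:
  Player I plays T
  Player II plays S at [T]
  Player I plays Mid at [T-S]
  Player II plays c at [T-S-Mid]
→ terminal payoff (3, 1).
(Player I's choice at the node after T-W is never reached on this path, so it doesn't affect the outcome.)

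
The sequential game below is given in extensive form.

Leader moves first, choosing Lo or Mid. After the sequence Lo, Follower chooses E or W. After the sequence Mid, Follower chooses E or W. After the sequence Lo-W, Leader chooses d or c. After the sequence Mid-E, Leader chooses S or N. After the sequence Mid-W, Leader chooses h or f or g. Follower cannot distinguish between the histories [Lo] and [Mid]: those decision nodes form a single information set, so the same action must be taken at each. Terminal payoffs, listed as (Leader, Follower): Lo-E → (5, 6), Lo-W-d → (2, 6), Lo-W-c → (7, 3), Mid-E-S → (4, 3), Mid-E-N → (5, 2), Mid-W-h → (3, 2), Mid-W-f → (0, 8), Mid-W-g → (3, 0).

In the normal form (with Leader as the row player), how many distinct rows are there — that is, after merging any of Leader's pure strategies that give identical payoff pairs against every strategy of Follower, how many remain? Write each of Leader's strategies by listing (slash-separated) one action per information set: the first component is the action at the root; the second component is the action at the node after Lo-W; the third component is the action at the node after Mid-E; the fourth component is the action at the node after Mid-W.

Leader has 24 pure strategies: Lo/d/S/h, Lo/d/S/f, Lo/d/S/g, Lo/d/N/h, Lo/d/N/f, Lo/d/N/g, Lo/c/S/h, Lo/c/S/f, Lo/c/S/g, Lo/c/N/h, Lo/c/N/f, Lo/c/N/g, Mid/d/S/h, Mid/d/S/f, Mid/d/S/g, Mid/d/N/h, Mid/d/N/f, Mid/d/N/g, Mid/c/S/h, Mid/c/S/f, Mid/c/S/g, Mid/c/N/h, Mid/c/N/f, Mid/c/N/g. Columns: E, W.
{Lo/d/S/h, Lo/d/S/f, Lo/d/S/g, Lo/d/N/h, Lo/d/N/f, Lo/d/N/g} → row (5,6) (2,6)
{Lo/c/S/h, Lo/c/S/f, Lo/c/S/g, Lo/c/N/h, Lo/c/N/f, Lo/c/N/g} → row (5,6) (7,3)
{Mid/d/S/h, Mid/c/S/h} → row (4,3) (3,2)
{Mid/d/S/f, Mid/c/S/f} → row (4,3) (0,8)
{Mid/d/S/g, Mid/c/S/g} → row (4,3) (3,0)
{Mid/d/N/h, Mid/c/N/h} → row (5,2) (3,2)
{Mid/d/N/f, Mid/c/N/f} → row (5,2) (0,8)
{Mid/d/N/g, Mid/c/N/g} → row (5,2) (3,0)
That's 8 distinct rows out of 24 strategies.

8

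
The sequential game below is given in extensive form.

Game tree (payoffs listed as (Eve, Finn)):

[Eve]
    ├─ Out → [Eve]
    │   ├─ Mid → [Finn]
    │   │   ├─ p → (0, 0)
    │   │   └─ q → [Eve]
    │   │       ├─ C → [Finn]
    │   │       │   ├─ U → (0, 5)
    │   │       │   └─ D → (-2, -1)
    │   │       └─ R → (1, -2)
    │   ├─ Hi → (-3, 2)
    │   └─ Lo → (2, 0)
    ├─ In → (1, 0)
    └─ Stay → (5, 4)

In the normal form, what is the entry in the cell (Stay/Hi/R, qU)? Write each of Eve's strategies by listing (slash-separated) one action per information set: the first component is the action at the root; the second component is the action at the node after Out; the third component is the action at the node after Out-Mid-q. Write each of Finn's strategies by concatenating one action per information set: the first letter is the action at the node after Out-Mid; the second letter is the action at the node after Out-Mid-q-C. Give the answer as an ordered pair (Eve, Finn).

(5, 4)

Trace the play path from the root:
  Eve plays Stay
→ terminal payoff (5, 4).
(Eve's choice at the node after Out is never reached on this path, so it doesn't affect the outcome.)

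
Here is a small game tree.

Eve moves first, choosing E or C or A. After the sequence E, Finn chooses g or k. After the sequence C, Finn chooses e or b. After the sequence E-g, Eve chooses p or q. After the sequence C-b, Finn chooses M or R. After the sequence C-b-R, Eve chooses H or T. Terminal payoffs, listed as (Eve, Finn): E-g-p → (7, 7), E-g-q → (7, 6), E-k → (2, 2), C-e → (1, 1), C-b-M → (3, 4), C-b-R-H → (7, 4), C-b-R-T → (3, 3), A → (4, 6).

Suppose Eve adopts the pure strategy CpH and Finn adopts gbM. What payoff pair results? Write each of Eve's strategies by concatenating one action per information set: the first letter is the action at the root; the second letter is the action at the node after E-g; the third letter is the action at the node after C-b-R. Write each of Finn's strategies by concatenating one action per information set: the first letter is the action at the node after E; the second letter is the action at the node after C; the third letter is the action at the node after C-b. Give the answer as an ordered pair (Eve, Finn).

(3, 4)

Trace the play path from the root:
  Eve plays C
  Finn plays b at [C]
  Finn plays M at [C-b]
→ terminal payoff (3, 4).
(Eve's choice at the node after E-g is never reached on this path, so it doesn't affect the outcome.)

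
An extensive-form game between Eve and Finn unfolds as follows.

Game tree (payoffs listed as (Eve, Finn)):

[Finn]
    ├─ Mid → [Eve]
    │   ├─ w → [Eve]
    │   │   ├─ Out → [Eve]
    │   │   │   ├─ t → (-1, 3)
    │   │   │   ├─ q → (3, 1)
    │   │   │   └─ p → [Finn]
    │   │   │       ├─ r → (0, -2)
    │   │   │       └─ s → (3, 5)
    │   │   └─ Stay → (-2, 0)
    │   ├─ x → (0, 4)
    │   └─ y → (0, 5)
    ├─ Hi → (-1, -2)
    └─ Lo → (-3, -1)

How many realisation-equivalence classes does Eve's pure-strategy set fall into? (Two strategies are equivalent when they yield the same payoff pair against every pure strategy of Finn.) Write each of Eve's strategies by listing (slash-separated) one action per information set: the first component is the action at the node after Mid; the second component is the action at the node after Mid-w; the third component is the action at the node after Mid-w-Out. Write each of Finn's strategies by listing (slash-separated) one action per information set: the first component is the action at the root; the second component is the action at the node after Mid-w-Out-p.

6

Eve has 18 pure strategies: w/Out/t, w/Out/q, w/Out/p, w/Stay/t, w/Stay/q, w/Stay/p, x/Out/t, x/Out/q, x/Out/p, x/Stay/t, x/Stay/q, x/Stay/p, y/Out/t, y/Out/q, y/Out/p, y/Stay/t, y/Stay/q, y/Stay/p. Columns: Mid/r, Mid/s, Hi/r, Hi/s, Lo/r, Lo/s.
{w/Out/t} → row (-1,3) (-1,3) (-1,-2) (-1,-2) (-3,-1) (-3,-1)
{w/Out/q} → row (3,1) (3,1) (-1,-2) (-1,-2) (-3,-1) (-3,-1)
{w/Out/p} → row (0,-2) (3,5) (-1,-2) (-1,-2) (-3,-1) (-3,-1)
{w/Stay/t, w/Stay/q, w/Stay/p} → row (-2,0) (-2,0) (-1,-2) (-1,-2) (-3,-1) (-3,-1)
{x/Out/t, x/Out/q, x/Out/p, x/Stay/t, x/Stay/q, x/Stay/p} → row (0,4) (0,4) (-1,-2) (-1,-2) (-3,-1) (-3,-1)
{y/Out/t, y/Out/q, y/Out/p, y/Stay/t, y/Stay/q, y/Stay/p} → row (0,5) (0,5) (-1,-2) (-1,-2) (-3,-1) (-3,-1)
That's 6 distinct rows out of 18 strategies.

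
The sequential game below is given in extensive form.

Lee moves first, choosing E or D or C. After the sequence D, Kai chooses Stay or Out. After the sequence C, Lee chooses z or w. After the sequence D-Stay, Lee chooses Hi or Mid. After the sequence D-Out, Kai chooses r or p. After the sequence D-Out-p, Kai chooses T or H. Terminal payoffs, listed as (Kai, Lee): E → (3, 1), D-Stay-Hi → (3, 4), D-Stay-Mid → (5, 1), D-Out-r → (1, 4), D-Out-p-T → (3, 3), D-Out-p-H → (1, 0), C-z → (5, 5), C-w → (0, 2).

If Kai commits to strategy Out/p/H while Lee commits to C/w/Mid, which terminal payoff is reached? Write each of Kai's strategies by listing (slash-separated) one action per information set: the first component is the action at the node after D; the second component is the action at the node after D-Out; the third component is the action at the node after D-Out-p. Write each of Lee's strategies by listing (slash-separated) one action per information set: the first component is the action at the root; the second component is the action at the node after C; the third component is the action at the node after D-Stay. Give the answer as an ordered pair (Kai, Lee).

Trace the play path from the root:
  Lee plays C
  Lee plays w at [C]
→ terminal payoff (0, 2).
(Kai's choice at the node after D is never reached on this path, so it doesn't affect the outcome.)

(0, 2)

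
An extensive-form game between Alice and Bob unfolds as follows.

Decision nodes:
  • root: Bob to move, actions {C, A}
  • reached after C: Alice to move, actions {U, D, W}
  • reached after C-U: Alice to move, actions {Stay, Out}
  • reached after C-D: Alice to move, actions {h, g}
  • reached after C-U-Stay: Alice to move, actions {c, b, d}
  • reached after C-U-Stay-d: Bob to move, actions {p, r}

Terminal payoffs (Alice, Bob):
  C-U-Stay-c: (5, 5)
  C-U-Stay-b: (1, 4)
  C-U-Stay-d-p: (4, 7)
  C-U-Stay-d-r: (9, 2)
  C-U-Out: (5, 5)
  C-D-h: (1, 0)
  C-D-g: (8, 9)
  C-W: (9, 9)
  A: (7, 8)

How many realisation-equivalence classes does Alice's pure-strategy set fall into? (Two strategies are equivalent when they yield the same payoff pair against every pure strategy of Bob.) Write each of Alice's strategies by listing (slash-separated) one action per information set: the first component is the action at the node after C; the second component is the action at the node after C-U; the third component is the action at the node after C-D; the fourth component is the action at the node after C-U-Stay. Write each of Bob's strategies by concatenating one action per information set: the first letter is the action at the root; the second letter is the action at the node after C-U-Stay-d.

6

Alice has 36 pure strategies: U/Stay/h/c, U/Stay/h/b, U/Stay/h/d, U/Stay/g/c, U/Stay/g/b, U/Stay/g/d, U/Out/h/c, U/Out/h/b, U/Out/h/d, U/Out/g/c, U/Out/g/b, U/Out/g/d, D/Stay/h/c, D/Stay/h/b, D/Stay/h/d, D/Stay/g/c, D/Stay/g/b, D/Stay/g/d, D/Out/h/c, D/Out/h/b, D/Out/h/d, D/Out/g/c, D/Out/g/b, D/Out/g/d, W/Stay/h/c, W/Stay/h/b, W/Stay/h/d, W/Stay/g/c, W/Stay/g/b, W/Stay/g/d, W/Out/h/c, W/Out/h/b, W/Out/h/d, W/Out/g/c, W/Out/g/b, W/Out/g/d. Columns: Cp, Cr, Ap, Ar.
{U/Stay/h/c, U/Stay/g/c, U/Out/h/c, U/Out/h/b, U/Out/h/d, U/Out/g/c, U/Out/g/b, U/Out/g/d} → row (5,5) (5,5) (7,8) (7,8)
{U/Stay/h/b, U/Stay/g/b} → row (1,4) (1,4) (7,8) (7,8)
{U/Stay/h/d, U/Stay/g/d} → row (4,7) (9,2) (7,8) (7,8)
{D/Stay/h/c, D/Stay/h/b, D/Stay/h/d, D/Out/h/c, D/Out/h/b, D/Out/h/d} → row (1,0) (1,0) (7,8) (7,8)
{D/Stay/g/c, D/Stay/g/b, D/Stay/g/d, D/Out/g/c, D/Out/g/b, D/Out/g/d} → row (8,9) (8,9) (7,8) (7,8)
{W/Stay/h/c, W/Stay/h/b, W/Stay/h/d, W/Stay/g/c, W/Stay/g/b, W/Stay/g/d, W/Out/h/c, W/Out/h/b, W/Out/h/d, W/Out/g/c, W/Out/g/b, W/Out/g/d} → row (9,9) (9,9) (7,8) (7,8)
That's 6 distinct rows out of 36 strategies.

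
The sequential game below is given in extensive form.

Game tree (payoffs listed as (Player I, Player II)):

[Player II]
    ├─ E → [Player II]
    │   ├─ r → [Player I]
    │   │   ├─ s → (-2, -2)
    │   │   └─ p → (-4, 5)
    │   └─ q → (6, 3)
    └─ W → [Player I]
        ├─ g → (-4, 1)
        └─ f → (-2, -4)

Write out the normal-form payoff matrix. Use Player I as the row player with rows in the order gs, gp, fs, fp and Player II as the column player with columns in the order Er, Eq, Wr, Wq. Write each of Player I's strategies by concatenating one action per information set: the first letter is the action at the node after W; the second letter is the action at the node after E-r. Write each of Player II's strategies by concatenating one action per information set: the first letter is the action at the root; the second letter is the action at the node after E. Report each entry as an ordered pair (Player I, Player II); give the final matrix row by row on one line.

gs: (-2,-2) (6,3) (-4,1) (-4,1) | gp: (-4,5) (6,3) (-4,1) (-4,1) | fs: (-2,-2) (6,3) (-2,-4) (-2,-4) | fp: (-4,5) (6,3) (-2,-4) (-2,-4)

           Er       Eq       Wr       Wq
  gs  (-2,-2)    (6,3)   (-4,1)   (-4,1)
  gp   (-4,5)    (6,3)   (-4,1)   (-4,1)
  fs  (-2,-2)    (6,3)  (-2,-4)  (-2,-4)
  fp   (-4,5)    (6,3)  (-2,-4)  (-2,-4)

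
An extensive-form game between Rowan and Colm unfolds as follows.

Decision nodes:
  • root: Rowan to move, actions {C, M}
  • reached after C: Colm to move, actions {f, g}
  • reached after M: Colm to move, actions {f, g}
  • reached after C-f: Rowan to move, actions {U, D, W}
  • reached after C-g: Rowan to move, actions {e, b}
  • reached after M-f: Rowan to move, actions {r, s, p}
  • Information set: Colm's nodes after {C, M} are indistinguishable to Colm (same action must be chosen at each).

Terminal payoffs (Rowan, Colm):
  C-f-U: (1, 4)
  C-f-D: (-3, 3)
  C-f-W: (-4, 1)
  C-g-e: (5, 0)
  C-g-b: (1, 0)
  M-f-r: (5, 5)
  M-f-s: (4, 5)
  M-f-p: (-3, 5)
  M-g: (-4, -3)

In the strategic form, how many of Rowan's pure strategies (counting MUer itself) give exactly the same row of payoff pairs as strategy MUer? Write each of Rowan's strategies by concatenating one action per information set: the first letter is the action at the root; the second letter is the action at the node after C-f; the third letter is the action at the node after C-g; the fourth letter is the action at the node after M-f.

Row for MUer (columns f, g): (5,5) (-4,-3).
Under MUer, Rowan's choice at the node after C-f and at the node after C-g can never be reached regardless of what Colm does, so varying those choices leaves every outcome unchanged.
Holding the reachable choices fixed and varying the unreachable ones freely already gives 3 × 2 = 6 equivalent strategies.
No other strategy reproduces this row, so those 6 are the full class: MUer, MUbr, MDer, MDbr, MWer, MWbr.

6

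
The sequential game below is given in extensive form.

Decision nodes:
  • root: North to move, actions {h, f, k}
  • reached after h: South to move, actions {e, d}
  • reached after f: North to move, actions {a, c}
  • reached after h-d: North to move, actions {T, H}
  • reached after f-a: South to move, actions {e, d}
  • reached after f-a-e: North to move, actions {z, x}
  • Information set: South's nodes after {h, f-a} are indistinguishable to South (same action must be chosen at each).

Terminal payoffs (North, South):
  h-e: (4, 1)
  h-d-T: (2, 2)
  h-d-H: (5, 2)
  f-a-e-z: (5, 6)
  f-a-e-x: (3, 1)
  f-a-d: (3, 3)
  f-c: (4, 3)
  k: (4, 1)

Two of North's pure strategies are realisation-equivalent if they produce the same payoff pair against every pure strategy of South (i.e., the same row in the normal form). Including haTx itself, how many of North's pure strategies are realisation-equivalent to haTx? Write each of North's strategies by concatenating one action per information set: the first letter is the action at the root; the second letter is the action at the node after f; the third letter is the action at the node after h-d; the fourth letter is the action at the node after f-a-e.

Row for haTx (columns e, d): (4,1) (2,2).
Under haTx, North's choice at the node after f and at the node after f-a-e can never be reached regardless of what South does, so varying those choices leaves every outcome unchanged.
Holding the reachable choices fixed and varying the unreachable ones freely already gives 2 × 2 = 4 equivalent strategies.
No other strategy reproduces this row, so those 4 are the full class: haTz, haTx, hcTz, hcTx.

4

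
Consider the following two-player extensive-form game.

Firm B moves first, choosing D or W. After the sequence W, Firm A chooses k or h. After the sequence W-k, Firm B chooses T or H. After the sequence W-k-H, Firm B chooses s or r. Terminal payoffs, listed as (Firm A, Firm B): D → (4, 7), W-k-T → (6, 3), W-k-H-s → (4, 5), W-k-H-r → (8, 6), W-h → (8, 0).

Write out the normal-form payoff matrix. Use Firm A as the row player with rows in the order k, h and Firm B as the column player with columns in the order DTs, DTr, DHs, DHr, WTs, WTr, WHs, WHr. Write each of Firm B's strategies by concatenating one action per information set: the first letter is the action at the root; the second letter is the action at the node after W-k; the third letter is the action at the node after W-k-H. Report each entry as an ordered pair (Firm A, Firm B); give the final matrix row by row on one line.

k: (4,7) (4,7) (4,7) (4,7) (6,3) (6,3) (4,5) (8,6) | h: (4,7) (4,7) (4,7) (4,7) (8,0) (8,0) (8,0) (8,0)

          DTs      DTr      DHs      DHr      WTs      WTr      WHs      WHr
   k    (4,7)    (4,7)    (4,7)    (4,7)    (6,3)    (6,3)    (4,5)    (8,6)
   h    (4,7)    (4,7)    (4,7)    (4,7)    (8,0)    (8,0)    (8,0)    (8,0)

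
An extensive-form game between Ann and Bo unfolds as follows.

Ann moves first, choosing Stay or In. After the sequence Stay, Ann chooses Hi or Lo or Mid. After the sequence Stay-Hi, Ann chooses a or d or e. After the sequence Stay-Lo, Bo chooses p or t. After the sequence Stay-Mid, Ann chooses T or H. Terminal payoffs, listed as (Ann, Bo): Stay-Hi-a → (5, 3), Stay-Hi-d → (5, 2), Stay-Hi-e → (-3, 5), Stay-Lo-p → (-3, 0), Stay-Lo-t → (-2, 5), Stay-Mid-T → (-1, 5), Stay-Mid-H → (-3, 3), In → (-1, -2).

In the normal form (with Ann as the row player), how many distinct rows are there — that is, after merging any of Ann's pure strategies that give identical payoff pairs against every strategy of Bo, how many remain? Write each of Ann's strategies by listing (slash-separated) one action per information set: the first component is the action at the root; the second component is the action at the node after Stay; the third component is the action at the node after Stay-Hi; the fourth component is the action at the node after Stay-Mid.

7

Ann has 36 pure strategies: Stay/Hi/a/T, Stay/Hi/a/H, Stay/Hi/d/T, Stay/Hi/d/H, Stay/Hi/e/T, Stay/Hi/e/H, Stay/Lo/a/T, Stay/Lo/a/H, Stay/Lo/d/T, Stay/Lo/d/H, Stay/Lo/e/T, Stay/Lo/e/H, Stay/Mid/a/T, Stay/Mid/a/H, Stay/Mid/d/T, Stay/Mid/d/H, Stay/Mid/e/T, Stay/Mid/e/H, In/Hi/a/T, In/Hi/a/H, In/Hi/d/T, In/Hi/d/H, In/Hi/e/T, In/Hi/e/H, In/Lo/a/T, In/Lo/a/H, In/Lo/d/T, In/Lo/d/H, In/Lo/e/T, In/Lo/e/H, In/Mid/a/T, In/Mid/a/H, In/Mid/d/T, In/Mid/d/H, In/Mid/e/T, In/Mid/e/H. Columns: p, t.
{Stay/Hi/a/T, Stay/Hi/a/H} → row (5,3) (5,3)
{Stay/Hi/d/T, Stay/Hi/d/H} → row (5,2) (5,2)
{Stay/Hi/e/T, Stay/Hi/e/H} → row (-3,5) (-3,5)
{Stay/Lo/a/T, Stay/Lo/a/H, Stay/Lo/d/T, Stay/Lo/d/H, Stay/Lo/e/T, Stay/Lo/e/H} → row (-3,0) (-2,5)
{Stay/Mid/a/T, Stay/Mid/d/T, Stay/Mid/e/T} → row (-1,5) (-1,5)
{Stay/Mid/a/H, Stay/Mid/d/H, Stay/Mid/e/H} → row (-3,3) (-3,3)
{In/Hi/a/T, In/Hi/a/H, In/Hi/d/T, In/Hi/d/H, In/Hi/e/T, In/Hi/e/H, In/Lo/a/T, In/Lo/a/H, In/Lo/d/T, In/Lo/d/H, In/Lo/e/T, In/Lo/e/H, In/Mid/a/T, In/Mid/a/H, In/Mid/d/T, In/Mid/d/H, In/Mid/e/T, In/Mid/e/H} → row (-1,-2) (-1,-2)
That's 7 distinct rows out of 36 strategies.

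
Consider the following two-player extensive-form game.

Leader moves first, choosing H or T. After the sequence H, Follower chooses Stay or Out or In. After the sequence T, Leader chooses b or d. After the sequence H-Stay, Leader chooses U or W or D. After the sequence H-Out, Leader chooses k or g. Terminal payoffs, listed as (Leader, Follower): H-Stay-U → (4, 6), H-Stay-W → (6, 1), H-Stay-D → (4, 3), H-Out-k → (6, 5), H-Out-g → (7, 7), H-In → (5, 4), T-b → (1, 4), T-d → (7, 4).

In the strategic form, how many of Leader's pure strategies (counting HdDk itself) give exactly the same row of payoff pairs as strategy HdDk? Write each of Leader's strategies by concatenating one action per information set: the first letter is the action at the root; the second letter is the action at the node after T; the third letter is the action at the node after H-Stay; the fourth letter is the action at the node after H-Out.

Row for HdDk (columns Stay, Out, In): (4,3) (6,5) (5,4).
Under HdDk, Leader's choice at the node after T can never be reached regardless of what Follower does, so varying those choices leaves every outcome unchanged.
Holding the reachable choices fixed and varying the unreachable one freely already gives 2 equivalent strategies.
No other strategy reproduces this row, so those 2 are the full class: HbDk, HdDk.

2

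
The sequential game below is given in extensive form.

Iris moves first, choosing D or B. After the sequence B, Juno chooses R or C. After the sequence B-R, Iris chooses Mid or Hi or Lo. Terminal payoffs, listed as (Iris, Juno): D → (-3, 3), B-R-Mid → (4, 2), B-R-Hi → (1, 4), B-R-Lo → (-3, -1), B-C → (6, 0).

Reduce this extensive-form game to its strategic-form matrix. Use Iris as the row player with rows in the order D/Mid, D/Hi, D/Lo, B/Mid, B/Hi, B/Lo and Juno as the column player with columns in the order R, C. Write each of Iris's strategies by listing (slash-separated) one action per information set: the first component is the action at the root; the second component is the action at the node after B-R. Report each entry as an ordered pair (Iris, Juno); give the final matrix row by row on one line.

             R        C
D/Mid   (-3,3)   (-3,3)
 D/Hi   (-3,3)   (-3,3)
 D/Lo   (-3,3)   (-3,3)
B/Mid    (4,2)    (6,0)
 B/Hi    (1,4)    (6,0)
 B/Lo  (-3,-1)    (6,0)

D/Mid: (-3,3) (-3,3) | D/Hi: (-3,3) (-3,3) | D/Lo: (-3,3) (-3,3) | B/Mid: (4,2) (6,0) | B/Hi: (1,4) (6,0) | B/Lo: (-3,-1) (6,0)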